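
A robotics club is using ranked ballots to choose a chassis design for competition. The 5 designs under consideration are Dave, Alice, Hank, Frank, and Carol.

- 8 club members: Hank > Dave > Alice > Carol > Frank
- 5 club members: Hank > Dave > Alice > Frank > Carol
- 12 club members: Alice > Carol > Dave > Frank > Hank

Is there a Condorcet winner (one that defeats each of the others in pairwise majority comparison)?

Yes

Head-to-head results (25 voters total):
Dave vs Alice: Dave wins 13–12.
Dave vs Hank: Hank wins 13–12.
Dave vs Frank: Dave wins 25–0.
Dave vs Carol: Dave wins 13–12.
Alice vs Hank: Hank wins 13–12.
Alice vs Frank: Alice wins 25–0.
Alice vs Carol: Alice wins 25–0.
Hank vs Frank: Hank wins 13–12.
Hank vs Carol: Hank wins 13–12.
Frank vs Carol: Carol wins 20–5.
Hank beats each rival — Dave (13–12), Alice (13–12), Frank (13–12), Carol (13–12) — so Hank is the Condorcet winner.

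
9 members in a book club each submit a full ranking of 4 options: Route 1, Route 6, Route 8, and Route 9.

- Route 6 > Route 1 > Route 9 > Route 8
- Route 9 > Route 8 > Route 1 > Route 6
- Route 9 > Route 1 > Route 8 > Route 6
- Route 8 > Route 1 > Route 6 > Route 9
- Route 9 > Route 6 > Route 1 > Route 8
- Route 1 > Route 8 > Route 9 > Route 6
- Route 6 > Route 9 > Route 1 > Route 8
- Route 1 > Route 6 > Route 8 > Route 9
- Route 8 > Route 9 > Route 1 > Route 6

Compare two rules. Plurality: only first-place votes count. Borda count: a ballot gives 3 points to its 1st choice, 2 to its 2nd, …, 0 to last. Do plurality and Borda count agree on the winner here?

Plurality first-place counts: Route 1 2, Route 6 2, Route 8 2, Route 9 3 → Route 9.
Borda totals: Route 1 16, Route 6 11, Route 8 12, Route 9 15 → Route 1.
The two rules disagree: plurality picks Route 9, Borda picks Route 1.

No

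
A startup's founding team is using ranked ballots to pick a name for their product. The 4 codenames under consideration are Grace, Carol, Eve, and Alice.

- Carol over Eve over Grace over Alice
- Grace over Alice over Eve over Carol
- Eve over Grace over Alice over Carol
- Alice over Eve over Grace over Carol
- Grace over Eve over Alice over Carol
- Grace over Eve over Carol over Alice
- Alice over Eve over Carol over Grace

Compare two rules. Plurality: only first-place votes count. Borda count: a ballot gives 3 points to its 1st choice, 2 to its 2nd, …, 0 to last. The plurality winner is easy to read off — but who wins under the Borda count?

Plurality first-place counts: Grace 3, Carol 1, Eve 1, Alice 2 → Grace.
Borda totals: Grace 13, Carol 5, Eve 14, Alice 10 → Eve.

Eve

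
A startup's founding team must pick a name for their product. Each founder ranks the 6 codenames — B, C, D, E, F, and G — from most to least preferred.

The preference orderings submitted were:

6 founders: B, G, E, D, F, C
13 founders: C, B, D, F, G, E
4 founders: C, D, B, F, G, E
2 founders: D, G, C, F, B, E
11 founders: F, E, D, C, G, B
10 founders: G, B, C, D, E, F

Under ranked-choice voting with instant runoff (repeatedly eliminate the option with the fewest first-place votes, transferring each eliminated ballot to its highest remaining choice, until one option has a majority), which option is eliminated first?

Round 1: C 17, F 11, G 10, B 6, D 2, E 0. E has the fewest and is eliminated.
Round 2: C 17, F 11, G 10, B 6, D 2. D has the fewest and is eliminated.
Round 3: C 17, G 12, F 11, B 6. B has the fewest and is eliminated.
Round 4: G 18, C 17, F 11. F has the fewest and is eliminated.
Round 5: C 28, G 18. C has a majority.

E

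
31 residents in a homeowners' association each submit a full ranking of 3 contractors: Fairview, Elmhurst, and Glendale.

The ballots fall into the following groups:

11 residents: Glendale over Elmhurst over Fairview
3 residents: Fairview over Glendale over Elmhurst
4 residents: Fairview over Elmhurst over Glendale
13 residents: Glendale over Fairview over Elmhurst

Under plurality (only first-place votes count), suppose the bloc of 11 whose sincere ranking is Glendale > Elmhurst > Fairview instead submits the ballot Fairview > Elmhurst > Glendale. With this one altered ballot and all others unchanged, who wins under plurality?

Fairview

First-place totals with the altered ballot: Fairview 18, Elmhurst 0, Glendale 13.
The switch changes the winner from Glendale to Fairview.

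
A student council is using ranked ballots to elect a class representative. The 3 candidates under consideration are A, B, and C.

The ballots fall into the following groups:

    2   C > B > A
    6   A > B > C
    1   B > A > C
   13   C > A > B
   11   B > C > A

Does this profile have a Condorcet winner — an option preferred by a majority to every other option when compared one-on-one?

No

Head-to-head results (33 voters total):
A vs B: A wins 19–14.
A vs C: C wins 26–7.
B vs C: B wins 18–15.
No candidate beats all others: A beats B beats C beats A, a majority cycle.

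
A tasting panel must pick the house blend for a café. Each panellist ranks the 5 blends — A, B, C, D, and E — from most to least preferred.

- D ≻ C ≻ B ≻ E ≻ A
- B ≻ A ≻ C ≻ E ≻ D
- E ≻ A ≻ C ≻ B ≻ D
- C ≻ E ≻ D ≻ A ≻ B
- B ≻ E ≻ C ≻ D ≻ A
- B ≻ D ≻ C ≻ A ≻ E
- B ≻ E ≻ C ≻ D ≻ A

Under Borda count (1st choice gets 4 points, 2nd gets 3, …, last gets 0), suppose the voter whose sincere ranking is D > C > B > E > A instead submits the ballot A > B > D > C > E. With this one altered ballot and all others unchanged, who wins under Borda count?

Borda totals with the altered ballot: A 12, B 20, C 15, D 9, E 14.
The winner is unchanged: still B.

B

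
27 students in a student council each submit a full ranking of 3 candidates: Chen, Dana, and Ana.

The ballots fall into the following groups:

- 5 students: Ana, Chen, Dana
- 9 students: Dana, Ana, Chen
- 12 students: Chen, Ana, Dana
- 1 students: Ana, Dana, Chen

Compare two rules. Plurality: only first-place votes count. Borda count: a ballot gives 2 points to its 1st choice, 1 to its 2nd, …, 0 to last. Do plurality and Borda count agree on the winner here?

No

Plurality first-place counts: Chen 12, Dana 9, Ana 6 → Chen.
Borda totals: Chen 29, Dana 19, Ana 33 → Ana.
The two rules disagree: plurality picks Chen, Borda picks Ana.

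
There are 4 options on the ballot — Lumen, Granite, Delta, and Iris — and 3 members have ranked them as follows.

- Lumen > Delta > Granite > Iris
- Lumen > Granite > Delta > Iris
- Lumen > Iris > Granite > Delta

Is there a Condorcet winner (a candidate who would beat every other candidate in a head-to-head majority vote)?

Head-to-head results (3 voters total):
Lumen vs Granite: Lumen wins 3–0.
Lumen vs Delta: Lumen wins 3–0.
Lumen vs Iris: Lumen wins 3–0.
Granite vs Delta: Granite wins 2–1.
Granite vs Iris: Granite wins 2–1.
Delta vs Iris: Delta wins 2–1.
Lumen beats each rival — Granite (3–0), Delta (3–0), Iris (3–0) — so Lumen is the Condorcet winner.

Yes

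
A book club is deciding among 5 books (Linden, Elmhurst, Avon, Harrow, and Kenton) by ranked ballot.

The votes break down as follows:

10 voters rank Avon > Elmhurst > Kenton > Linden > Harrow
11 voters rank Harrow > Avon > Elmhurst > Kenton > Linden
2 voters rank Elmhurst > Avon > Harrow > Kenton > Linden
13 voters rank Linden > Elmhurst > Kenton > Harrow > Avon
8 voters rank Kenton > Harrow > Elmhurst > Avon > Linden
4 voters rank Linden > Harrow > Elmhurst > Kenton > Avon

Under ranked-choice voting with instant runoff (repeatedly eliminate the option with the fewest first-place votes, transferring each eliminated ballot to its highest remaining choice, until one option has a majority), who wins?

Linden

Round 1: Linden 17, Harrow 11, Avon 10, Kenton 8, Elmhurst 2. Elmhurst has the fewest and is eliminated.
Round 2: Linden 17, Avon 12, Harrow 11, Kenton 8. Kenton has the fewest and is eliminated.
Round 3: Harrow 19, Linden 17, Avon 12. Avon has the fewest and is eliminated.
Round 4: Linden 27, Harrow 21. Linden has a majority.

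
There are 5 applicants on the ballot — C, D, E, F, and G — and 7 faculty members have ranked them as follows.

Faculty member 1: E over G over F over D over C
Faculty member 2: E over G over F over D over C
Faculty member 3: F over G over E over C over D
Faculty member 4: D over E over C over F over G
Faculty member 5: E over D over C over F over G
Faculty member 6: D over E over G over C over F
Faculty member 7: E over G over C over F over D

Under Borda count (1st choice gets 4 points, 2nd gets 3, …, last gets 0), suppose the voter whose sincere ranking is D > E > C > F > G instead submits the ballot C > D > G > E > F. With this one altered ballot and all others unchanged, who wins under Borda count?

Borda totals with the altered ballot: C 10, D 12, E 22, F 10, G 16.
The winner is unchanged: still E.

E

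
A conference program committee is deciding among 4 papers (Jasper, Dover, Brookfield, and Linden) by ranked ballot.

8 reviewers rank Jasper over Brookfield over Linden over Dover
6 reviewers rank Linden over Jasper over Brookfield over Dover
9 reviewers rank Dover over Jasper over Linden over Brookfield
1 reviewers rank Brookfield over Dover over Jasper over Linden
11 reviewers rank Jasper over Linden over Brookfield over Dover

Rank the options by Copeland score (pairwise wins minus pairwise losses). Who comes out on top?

Jasper

Pairwise results:
  Jasper vs Dover: Jasper wins 25–10.
  Jasper vs Brookfield: Jasper wins 34–1.
  Jasper vs Linden: Jasper wins 29–6.
  Dover vs Brookfield: Brookfield wins 26–9.
  Dover vs Linden: Linden wins 25–10.
  Brookfield vs Linden: Linden wins 26–9.
Copeland scores (wins − losses):
  Jasper: 3 − 0 = 3
  Dover: 0 − 3 = -3
  Brookfield: 1 − 2 = -1
  Linden: 2 − 1 = 1
Jasper has the best Copeland score.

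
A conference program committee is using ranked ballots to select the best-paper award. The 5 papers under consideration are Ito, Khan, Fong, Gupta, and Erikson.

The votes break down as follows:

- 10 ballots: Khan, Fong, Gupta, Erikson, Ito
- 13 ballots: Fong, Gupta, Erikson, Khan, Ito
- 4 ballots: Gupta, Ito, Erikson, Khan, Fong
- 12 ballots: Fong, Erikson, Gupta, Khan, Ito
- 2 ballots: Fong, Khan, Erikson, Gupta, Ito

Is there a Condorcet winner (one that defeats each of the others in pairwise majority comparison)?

Head-to-head results (41 voters total):
Ito vs Khan: Khan wins 37–4.
Ito vs Fong: Fong wins 37–4.
Ito vs Gupta: Gupta wins 41–0.
Ito vs Erikson: Erikson wins 37–4.
Khan vs Fong: Fong wins 27–14.
Khan vs Gupta: Gupta wins 29–12.
Khan vs Erikson: Erikson wins 29–12.
Fong vs Gupta: Fong wins 37–4.
Fong vs Erikson: Fong wins 37–4.
Gupta vs Erikson: Gupta wins 27–14.
Fong beats each rival — Ito (37–4), Khan (27–14), Gupta (37–4), Erikson (37–4) — so Fong is the Condorcet winner.

Yes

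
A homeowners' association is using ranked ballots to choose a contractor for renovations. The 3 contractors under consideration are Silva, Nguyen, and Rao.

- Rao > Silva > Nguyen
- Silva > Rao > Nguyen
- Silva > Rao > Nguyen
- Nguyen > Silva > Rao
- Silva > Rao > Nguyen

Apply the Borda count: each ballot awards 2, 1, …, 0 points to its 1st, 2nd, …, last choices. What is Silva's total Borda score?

8

Borda scores:
  Silva: 1 + 2 + 2 + 1 + 2 = 8
  Nguyen: 0 + 0 + 0 + 2 + 0 = 2
  Rao: 2 + 1 + 1 + 0 + 1 = 5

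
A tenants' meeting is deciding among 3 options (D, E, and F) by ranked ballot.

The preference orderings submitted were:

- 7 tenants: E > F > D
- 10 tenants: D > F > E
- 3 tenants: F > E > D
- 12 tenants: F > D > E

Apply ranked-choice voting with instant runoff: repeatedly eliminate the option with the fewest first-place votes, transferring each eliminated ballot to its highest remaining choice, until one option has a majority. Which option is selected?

Round 1: F 15, D 10, E 7. E has the fewest and is eliminated.
Round 2: F 22, D 10. F has a majority.

F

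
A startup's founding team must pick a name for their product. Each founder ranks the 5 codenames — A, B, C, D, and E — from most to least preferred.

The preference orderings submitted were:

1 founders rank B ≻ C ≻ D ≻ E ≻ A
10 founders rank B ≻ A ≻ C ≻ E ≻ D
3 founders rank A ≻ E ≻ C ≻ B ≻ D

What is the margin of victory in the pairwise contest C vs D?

Ballots ranking C above D: 1+10+3 = 14.
Ballots ranking D above C: 0.
C wins 14–0, a margin of 14.

14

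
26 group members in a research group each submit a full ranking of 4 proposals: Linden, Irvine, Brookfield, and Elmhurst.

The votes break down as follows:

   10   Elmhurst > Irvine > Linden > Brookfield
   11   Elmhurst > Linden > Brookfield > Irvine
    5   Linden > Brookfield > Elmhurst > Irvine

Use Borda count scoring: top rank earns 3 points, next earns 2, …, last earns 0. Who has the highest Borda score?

Elmhurst

Borda scores:
  Linden: 10·1 + 11·2 + 5·3 = 47
  Irvine: 10·2 + 11·0 + 5·0 = 20
  Brookfield: 10·0 + 11·1 + 5·2 = 21
  Elmhurst: 10·3 + 11·3 + 5·1 = 68
Elmhurst has the highest total.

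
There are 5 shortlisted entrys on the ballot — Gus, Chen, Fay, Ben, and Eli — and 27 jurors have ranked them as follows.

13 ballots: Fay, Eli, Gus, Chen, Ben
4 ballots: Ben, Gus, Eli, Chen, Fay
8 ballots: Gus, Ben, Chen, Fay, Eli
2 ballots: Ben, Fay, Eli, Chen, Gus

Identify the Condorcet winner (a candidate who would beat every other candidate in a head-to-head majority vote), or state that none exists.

There is no Condorcet winner

Head-to-head results (27 voters total):
Gus vs Chen: Gus wins 25–2.
Gus vs Fay: Fay wins 15–12.
Gus vs Ben: Gus wins 21–6.
Gus vs Eli: Eli wins 15–12.
Chen vs Fay: Fay wins 15–12.
Chen vs Ben: Ben wins 14–13.
Chen vs Eli: Eli wins 19–8.
Fay vs Ben: Ben wins 14–13.
Fay vs Eli: Fay wins 23–4.
Ben vs Eli: Ben wins 14–13.
No candidate beats all others: Gus beats Ben beats Fay beats Gus, a majority cycle.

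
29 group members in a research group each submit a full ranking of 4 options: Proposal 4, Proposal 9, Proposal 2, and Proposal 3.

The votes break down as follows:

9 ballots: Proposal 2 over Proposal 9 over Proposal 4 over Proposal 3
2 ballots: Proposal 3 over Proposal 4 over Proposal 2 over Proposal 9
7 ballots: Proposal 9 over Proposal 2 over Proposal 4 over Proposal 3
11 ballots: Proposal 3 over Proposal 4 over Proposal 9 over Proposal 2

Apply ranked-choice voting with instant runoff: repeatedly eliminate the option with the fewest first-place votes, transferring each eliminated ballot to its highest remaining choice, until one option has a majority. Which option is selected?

Proposal 2

Round 1: Proposal 3 13, Proposal 2 9, Proposal 9 7, Proposal 4 0. Proposal 4 has the fewest and is eliminated.
Round 2: Proposal 3 13, Proposal 2 9, Proposal 9 7. Proposal 9 has the fewest and is eliminated.
Round 3: Proposal 2 16, Proposal 3 13. Proposal 2 has a majority.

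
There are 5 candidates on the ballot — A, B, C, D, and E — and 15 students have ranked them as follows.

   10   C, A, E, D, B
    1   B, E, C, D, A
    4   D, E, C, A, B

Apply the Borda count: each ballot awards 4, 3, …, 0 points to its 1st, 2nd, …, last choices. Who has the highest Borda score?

C

Borda scores:
  A: 10·3 + 0 + 4·1 = 34
  B: 10·0 + 4 + 4·0 = 4
  C: 10·4 + 2 + 4·2 = 50
  D: 10·1 + 1 + 4·4 = 27
  E: 10·2 + 3 + 4·3 = 35
C has the highest total.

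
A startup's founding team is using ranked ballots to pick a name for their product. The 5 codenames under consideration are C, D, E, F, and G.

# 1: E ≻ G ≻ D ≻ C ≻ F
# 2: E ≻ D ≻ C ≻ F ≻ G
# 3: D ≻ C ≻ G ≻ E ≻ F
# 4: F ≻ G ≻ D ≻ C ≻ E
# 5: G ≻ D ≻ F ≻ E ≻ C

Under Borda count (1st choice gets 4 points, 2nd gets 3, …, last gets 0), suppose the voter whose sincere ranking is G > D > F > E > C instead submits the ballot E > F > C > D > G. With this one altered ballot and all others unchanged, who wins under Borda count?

Borda totals with the altered ballot: C 9, D 12, E 13, F 8, G 8.
The switch changes the winner from D to E.

E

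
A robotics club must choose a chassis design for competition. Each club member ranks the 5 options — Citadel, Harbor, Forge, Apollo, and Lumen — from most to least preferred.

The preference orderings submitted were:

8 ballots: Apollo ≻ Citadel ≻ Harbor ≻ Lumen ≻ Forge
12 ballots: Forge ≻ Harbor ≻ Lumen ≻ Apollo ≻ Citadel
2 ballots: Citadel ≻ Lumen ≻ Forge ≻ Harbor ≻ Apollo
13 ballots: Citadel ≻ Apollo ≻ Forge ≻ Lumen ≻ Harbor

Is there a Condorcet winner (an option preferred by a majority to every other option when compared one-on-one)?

Head-to-head results (35 voters total):
Citadel vs Harbor: Citadel wins 23–12.
Citadel vs Forge: Citadel wins 23–12.
Citadel vs Apollo: Apollo wins 20–15.
Citadel vs Lumen: Citadel wins 23–12.
Harbor vs Forge: Forge wins 27–8.
Harbor vs Apollo: Apollo wins 21–14.
Harbor vs Lumen: Harbor wins 20–15.
Forge vs Apollo: Apollo wins 21–14.
Forge vs Lumen: Forge wins 25–10.
Apollo vs Lumen: Apollo wins 21–14.
Apollo beats each rival — Citadel (20–15), Harbor (21–14), Forge (21–14), Lumen (21–14) — so Apollo is the Condorcet winner.

Yes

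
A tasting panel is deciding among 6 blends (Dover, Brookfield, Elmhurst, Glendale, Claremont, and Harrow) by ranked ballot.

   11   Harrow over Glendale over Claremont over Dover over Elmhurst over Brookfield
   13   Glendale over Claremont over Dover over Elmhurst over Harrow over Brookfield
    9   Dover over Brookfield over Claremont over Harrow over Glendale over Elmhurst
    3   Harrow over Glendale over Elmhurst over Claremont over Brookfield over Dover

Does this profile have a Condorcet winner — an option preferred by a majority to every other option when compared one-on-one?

Head-to-head results (36 voters total):
Dover vs Brookfield: Dover wins 33–3.
Dover vs Elmhurst: Dover wins 33–3.
Dover vs Glendale: Glendale wins 27–9.
Dover vs Claremont: Claremont wins 27–9.
Dover vs Harrow: Dover wins 22–14.
Brookfield vs Elmhurst: Elmhurst wins 27–9.
Brookfield vs Glendale: Glendale wins 27–9.
Brookfield vs Claremont: Claremont wins 27–9.
Brookfield vs Harrow: Harrow wins 27–9.
Elmhurst vs Glendale: Glendale wins 36–0.
Elmhurst vs Claremont: Claremont wins 33–3.
Elmhurst vs Harrow: Harrow wins 23–13.
Glendale vs Claremont: Glendale wins 27–9.
Glendale vs Harrow: Harrow wins 23–13.
Claremont vs Harrow: Claremont wins 22–14.
No candidate beats all others: Dover beats Harrow beats Glendale beats Dover, a majority cycle.

No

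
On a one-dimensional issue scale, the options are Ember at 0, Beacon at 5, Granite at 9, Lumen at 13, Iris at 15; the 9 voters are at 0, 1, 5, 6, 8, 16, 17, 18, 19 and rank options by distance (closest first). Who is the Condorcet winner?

Granite

With single-peaked preferences on a line, the Condorcet winner is the candidate closest to the median voter.
The median voter (position 8) is closest to Granite at 9.
Check: Granite vs Lumen — voters closer to Granite: 5 of 9.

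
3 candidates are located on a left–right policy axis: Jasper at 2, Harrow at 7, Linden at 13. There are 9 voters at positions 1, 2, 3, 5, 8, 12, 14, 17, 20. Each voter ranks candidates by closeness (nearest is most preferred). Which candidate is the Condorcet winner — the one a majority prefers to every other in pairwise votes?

Harrow

With single-peaked preferences on a line, the Condorcet winner is the candidate closest to the median voter.
The median voter (position 8) is closest to Harrow at 7.
Check: Harrow vs Jasper — voters closer to Harrow: 6 of 9.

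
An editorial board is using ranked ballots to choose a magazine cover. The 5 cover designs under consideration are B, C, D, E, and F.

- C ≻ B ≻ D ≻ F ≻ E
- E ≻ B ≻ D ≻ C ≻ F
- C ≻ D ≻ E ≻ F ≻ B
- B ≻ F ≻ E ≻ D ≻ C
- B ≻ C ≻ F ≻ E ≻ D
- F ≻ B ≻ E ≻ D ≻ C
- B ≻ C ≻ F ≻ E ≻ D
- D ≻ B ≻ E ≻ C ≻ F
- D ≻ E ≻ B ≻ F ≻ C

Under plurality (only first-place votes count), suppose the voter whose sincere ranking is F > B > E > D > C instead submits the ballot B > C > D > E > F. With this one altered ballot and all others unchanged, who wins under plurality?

First-place totals with the altered ballot: B 4, C 2, D 2, E 1, F 0.
The winner is unchanged: still B.

B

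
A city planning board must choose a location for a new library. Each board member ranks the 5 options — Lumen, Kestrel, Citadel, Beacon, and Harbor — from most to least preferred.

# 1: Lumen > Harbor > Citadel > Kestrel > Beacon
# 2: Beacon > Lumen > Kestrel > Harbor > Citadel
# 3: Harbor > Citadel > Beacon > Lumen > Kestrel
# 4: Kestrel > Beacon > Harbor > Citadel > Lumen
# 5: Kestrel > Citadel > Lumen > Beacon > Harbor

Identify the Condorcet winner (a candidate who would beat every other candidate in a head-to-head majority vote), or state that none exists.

Head-to-head results (5 voters total):
Lumen vs Kestrel: Lumen wins 3–2.
Lumen vs Citadel: Citadel wins 3–2.
Lumen vs Beacon: Beacon wins 3–2.
Lumen vs Harbor: Lumen wins 3–2.
Kestrel vs Citadel: Kestrel wins 3–2.
Kestrel vs Beacon: Kestrel wins 3–2.
Kestrel vs Harbor: Kestrel wins 3–2.
Citadel vs Beacon: Citadel wins 3–2.
Citadel vs Harbor: Harbor wins 4–1.
Beacon vs Harbor: Beacon wins 3–2.
No candidate beats all others: Lumen beats Kestrel beats Citadel beats Lumen, a majority cycle.

There is no Condorcet winner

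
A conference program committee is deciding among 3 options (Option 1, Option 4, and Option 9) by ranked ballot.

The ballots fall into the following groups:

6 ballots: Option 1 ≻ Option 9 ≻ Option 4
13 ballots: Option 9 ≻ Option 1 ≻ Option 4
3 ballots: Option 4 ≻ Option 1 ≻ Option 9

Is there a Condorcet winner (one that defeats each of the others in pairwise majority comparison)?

Head-to-head results (22 voters total):
Option 1 vs Option 4: Option 1 wins 19–3.
Option 1 vs Option 9: Option 9 wins 13–9.
Option 4 vs Option 9: Option 9 wins 19–3.
Option 9 beats each rival — Option 1 (13–9), Option 4 (19–3) — so Option 9 is the Condorcet winner.

Yes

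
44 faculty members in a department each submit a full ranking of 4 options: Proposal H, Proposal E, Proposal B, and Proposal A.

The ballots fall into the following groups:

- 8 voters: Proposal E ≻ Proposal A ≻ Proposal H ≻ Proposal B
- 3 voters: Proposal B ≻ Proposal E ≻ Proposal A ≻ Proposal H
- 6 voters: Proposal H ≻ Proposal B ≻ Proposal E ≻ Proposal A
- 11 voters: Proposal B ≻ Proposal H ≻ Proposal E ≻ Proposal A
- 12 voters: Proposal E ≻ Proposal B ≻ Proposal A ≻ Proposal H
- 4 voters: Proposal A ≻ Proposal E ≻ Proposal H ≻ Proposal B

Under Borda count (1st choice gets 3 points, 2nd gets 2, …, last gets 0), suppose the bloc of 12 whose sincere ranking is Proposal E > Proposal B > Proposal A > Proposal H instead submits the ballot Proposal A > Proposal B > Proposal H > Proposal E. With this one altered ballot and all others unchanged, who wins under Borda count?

Borda totals with the altered ballot: Proposal H 64, Proposal E 55, Proposal B 78, Proposal A 67.
The switch changes the winner from Proposal E to Proposal B.

Proposal B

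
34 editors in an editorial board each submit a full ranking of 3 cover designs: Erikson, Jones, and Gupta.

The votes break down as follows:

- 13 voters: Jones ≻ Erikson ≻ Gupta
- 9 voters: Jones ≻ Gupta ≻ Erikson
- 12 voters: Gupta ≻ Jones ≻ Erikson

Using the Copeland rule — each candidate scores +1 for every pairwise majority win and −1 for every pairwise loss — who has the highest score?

Jones

Pairwise results:
  Erikson vs Jones: Jones wins 34–0.
  Erikson vs Gupta: Gupta wins 21–13.
  Jones vs Gupta: Jones wins 22–12.
Copeland scores (wins − losses):
  Erikson: 0 − 2 = -2
  Jones: 2 − 0 = 2
  Gupta: 1 − 1 = 0
Jones has the best Copeland score.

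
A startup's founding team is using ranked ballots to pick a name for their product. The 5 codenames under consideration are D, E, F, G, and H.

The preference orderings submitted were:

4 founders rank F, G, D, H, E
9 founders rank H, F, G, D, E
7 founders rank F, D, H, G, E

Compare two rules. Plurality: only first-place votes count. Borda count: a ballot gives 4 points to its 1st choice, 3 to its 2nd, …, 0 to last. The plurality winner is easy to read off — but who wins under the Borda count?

F

Plurality first-place counts: D 0, E 0, F 11, G 0, H 9 → F.
Borda totals: D 38, E 0, F 71, G 37, H 54 → F.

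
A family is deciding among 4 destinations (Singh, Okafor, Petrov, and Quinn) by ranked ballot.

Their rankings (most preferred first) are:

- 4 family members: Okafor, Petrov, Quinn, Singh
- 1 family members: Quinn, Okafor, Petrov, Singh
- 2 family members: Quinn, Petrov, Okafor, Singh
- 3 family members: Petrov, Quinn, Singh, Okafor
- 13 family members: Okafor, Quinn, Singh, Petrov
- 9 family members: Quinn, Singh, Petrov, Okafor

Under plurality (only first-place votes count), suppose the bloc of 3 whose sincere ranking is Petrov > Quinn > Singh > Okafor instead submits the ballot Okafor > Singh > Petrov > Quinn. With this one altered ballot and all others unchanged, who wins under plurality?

First-place totals with the altered ballot: Singh 0, Okafor 20, Petrov 0, Quinn 12.
The winner is unchanged: still Okafor.

Okafor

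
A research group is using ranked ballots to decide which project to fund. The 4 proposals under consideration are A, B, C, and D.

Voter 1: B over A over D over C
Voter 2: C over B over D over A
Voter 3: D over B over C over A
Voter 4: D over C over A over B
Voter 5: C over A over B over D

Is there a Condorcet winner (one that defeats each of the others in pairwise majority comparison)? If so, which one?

None — there is no Condorcet winner

Head-to-head results (5 voters total):
A vs B: B wins 3–2.
A vs C: C wins 4–1.
A vs D: D wins 3–2.
B vs C: C wins 3–2.
B vs D: B wins 3–2.
C vs D: D wins 3–2.
No candidate beats all others: B beats D beats C beats B, a majority cycle.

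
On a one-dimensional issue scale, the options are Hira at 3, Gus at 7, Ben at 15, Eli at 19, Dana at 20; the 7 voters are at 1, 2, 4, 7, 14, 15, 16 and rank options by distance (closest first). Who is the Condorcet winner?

With single-peaked preferences on a line, the Condorcet winner is the candidate closest to the median voter.
The median voter (position 7) is closest to Gus at 7.
Check: Gus vs Dana — voters closer to Gus: 4 of 7.

Gus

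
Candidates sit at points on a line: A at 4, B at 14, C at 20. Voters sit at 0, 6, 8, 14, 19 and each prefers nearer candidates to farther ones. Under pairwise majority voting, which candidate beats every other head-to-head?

With single-peaked preferences on a line, the Condorcet winner is the candidate closest to the median voter.
The median voter (position 8) is closest to A at 4.
Check: A vs C — voters closer to A: 3 of 5.

A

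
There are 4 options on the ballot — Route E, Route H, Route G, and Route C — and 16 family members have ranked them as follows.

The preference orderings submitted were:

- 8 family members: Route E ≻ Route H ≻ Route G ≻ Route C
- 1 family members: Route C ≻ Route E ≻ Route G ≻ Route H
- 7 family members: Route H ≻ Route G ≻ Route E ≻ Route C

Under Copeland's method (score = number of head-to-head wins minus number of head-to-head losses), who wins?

Route E

Pairwise results:
  Route E vs Route H: Route E wins 9–7.
  Route E vs Route G: Route E wins 9–7.
  Route E vs Route C: Route E wins 15–1.
  Route H vs Route G: Route H wins 15–1.
  Route H vs Route C: Route H wins 15–1.
  Route G vs Route C: Route G wins 15–1.
Copeland scores (wins − losses):
  Route E: 3 − 0 = 3
  Route H: 2 − 1 = 1
  Route G: 1 − 2 = -1
  Route C: 0 − 3 = -3
Route E has the best Copeland score.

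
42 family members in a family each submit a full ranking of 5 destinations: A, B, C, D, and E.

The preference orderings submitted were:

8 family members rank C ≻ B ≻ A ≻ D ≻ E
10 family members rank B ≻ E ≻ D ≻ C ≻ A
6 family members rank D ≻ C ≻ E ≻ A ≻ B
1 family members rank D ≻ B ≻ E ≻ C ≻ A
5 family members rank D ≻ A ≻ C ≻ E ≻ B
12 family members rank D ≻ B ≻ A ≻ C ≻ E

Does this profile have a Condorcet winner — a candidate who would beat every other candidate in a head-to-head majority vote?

Head-to-head results (42 voters total):
A vs B: B wins 31–11.
A vs C: C wins 25–17.
A vs D: D wins 34–8.
A vs E: A wins 25–17.
B vs C: B wins 23–19.
B vs D: D wins 24–18.
B vs E: B wins 31–11.
C vs D: D wins 34–8.
C vs E: C wins 31–11.
D vs E: D wins 32–10.
D beats each rival — A (34–8), B (24–18), C (34–8), E (32–10) — so D is the Condorcet winner.

Yes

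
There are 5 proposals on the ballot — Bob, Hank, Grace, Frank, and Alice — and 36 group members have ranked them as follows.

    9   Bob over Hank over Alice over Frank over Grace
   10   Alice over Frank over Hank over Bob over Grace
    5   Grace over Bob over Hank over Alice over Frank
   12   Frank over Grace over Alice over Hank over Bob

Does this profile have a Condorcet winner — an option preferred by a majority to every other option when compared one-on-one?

Yes

Head-to-head results (36 voters total):
Bob vs Hank: Hank wins 22–14.
Bob vs Grace: Bob wins 19–17.
Bob vs Frank: Frank wins 22–14.
Bob vs Alice: Alice wins 22–14.
Hank vs Grace: Hank wins 19–17.
Hank vs Frank: Frank wins 22–14.
Hank vs Alice: Alice wins 22–14.
Grace vs Frank: Frank wins 31–5.
Grace vs Alice: Alice wins 19–17.
Frank vs Alice: Alice wins 24–12.
Alice beats each rival — Bob (22–14), Hank (22–14), Grace (19–17), Frank (24–12) — so Alice is the Condorcet winner.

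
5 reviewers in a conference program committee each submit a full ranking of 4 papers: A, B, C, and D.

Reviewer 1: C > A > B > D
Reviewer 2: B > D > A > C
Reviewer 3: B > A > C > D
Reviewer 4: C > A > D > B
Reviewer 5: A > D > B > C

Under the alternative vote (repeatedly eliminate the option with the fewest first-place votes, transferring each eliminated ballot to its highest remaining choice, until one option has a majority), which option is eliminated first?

Round 1: B 2, C 2, A 1, D 0. D has the fewest and is eliminated.
Round 2: B 2, C 2, A 1. A has the fewest and is eliminated.
Round 3: B 3, C 2. B has a majority.

D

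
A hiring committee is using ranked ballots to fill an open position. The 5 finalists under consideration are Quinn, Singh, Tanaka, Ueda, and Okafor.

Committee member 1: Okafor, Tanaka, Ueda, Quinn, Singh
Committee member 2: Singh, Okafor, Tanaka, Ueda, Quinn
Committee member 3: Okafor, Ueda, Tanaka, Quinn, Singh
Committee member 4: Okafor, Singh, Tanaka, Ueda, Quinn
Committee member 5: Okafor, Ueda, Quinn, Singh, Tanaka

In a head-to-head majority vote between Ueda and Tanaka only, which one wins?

Tanaka

Ballots ranking Ueda above Tanaka: 2.
Ballots ranking Tanaka above Ueda: 3.
Tanaka wins the head-to-head, 3–2.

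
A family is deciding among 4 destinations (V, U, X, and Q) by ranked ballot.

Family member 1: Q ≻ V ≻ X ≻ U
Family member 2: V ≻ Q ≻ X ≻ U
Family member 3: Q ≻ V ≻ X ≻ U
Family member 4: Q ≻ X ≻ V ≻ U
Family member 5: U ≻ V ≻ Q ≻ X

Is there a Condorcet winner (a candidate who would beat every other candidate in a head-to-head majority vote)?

Head-to-head results (5 voters total):
V vs U: V wins 4–1.
V vs X: V wins 4–1.
V vs Q: Q wins 3–2.
U vs X: X wins 4–1.
U vs Q: Q wins 4–1.
X vs Q: Q wins 5–0.
Q beats each rival — V (3–2), U (4–1), X (5–0) — so Q is the Condorcet winner.

Yes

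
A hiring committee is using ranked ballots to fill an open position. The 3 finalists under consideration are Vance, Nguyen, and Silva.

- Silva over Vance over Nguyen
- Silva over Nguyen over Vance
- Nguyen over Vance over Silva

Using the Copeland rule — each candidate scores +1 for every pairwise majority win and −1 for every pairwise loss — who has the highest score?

Pairwise results:
  Vance vs Nguyen: Nguyen wins 2–1.
  Vance vs Silva: Silva wins 2–1.
  Nguyen vs Silva: Silva wins 2–1.
Copeland scores (wins − losses):
  Vance: 0 − 2 = -2
  Nguyen: 1 − 1 = 0
  Silva: 2 − 0 = 2
Silva has the best Copeland score.

Silva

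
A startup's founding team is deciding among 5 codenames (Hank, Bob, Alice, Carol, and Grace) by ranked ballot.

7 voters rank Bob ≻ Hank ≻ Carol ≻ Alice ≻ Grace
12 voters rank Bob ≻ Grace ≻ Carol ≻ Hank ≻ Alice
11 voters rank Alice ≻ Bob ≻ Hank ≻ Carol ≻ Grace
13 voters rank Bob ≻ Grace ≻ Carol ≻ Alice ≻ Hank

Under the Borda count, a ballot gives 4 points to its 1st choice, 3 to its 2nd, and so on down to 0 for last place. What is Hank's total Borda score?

55

Borda scores:
  Hank: 7·3 + 12·1 + 11·2 + 13·0 = 55
  Bob: 7·4 + 12·4 + 11·3 + 13·4 = 161
  Alice: 7·1 + 12·0 + 11·4 + 13·1 = 64
  Carol: 7·2 + 12·2 + 11·1 + 13·2 = 75
  Grace: 7·0 + 12·3 + 11·0 + 13·3 = 75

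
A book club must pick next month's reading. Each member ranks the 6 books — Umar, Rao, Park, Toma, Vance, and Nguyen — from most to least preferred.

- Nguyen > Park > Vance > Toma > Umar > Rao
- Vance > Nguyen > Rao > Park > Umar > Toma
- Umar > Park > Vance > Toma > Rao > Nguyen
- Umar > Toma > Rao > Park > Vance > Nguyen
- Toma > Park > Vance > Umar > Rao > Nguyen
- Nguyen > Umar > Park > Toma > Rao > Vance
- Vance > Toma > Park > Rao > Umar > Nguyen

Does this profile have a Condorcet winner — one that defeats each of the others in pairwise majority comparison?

Head-to-head results (7 voters total):
Umar vs Rao: Umar wins 5–2.
Umar vs Park: Park wins 4–3.
Umar vs Toma: Umar wins 4–3.
Umar vs Vance: Vance wins 4–3.
Umar vs Nguyen: Umar wins 4–3.
Rao vs Park: Park wins 5–2.
Rao vs Toma: Toma wins 6–1.
Rao vs Vance: Vance wins 5–2.
Rao vs Nguyen: Rao wins 4–3.
Park vs Toma: Park wins 4–3.
Park vs Vance: Park wins 5–2.
Park vs Nguyen: Park wins 4–3.
Toma vs Vance: Vance wins 4–3.
Toma vs Nguyen: Toma wins 4–3.
Vance vs Nguyen: Vance wins 5–2.
Park beats each rival — Umar (4–3), Rao (5–2), Toma (4–3), Vance (5–2), Nguyen (4–3) — so Park is the Condorcet winner.

Yes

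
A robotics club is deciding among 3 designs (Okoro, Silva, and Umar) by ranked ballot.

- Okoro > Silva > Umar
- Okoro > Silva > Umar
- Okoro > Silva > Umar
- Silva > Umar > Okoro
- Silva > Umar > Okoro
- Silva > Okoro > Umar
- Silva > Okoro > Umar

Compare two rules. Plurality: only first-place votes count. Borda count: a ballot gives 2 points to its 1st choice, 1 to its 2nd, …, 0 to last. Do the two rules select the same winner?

Yes

Plurality first-place counts: Okoro 3, Silva 4, Umar 0 → Silva.
Borda totals: Okoro 8, Silva 11, Umar 2 → Silva.
The two rules agree on Silva.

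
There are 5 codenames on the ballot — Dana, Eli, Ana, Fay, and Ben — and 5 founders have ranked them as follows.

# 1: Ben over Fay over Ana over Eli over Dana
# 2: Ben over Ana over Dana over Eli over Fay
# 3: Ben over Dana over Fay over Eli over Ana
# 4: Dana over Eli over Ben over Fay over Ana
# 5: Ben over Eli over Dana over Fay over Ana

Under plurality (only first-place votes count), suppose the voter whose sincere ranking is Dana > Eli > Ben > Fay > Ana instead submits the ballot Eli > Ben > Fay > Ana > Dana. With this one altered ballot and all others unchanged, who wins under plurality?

First-place totals with the altered ballot: Dana 0, Eli 1, Ana 0, Fay 0, Ben 4.
The winner is unchanged: still Ben.

Ben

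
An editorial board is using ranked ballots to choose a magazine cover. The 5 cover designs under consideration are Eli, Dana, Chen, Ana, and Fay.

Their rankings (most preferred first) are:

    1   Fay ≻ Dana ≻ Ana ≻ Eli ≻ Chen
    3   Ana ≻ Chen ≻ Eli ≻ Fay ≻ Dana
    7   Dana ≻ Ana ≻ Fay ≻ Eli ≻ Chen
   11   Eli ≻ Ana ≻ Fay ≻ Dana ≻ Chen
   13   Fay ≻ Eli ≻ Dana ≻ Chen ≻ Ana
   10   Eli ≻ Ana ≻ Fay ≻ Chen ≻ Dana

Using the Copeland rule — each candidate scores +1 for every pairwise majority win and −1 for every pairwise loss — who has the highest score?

Eli

Pairwise results:
  Eli vs Dana: Eli wins 37–8.
  Eli vs Chen: Eli wins 42–3.
  Eli vs Ana: Eli wins 34–11.
  Eli vs Fay: Eli wins 24–21.
  Dana vs Chen: Dana wins 32–13.
  Dana vs Ana: Ana wins 24–21.
  Dana vs Fay: Fay wins 38–7.
  Chen vs Ana: Ana wins 32–13.
  Chen vs Fay: Fay wins 42–3.
  Ana vs Fay: Ana wins 31–14.
Copeland scores (wins − losses):
  Eli: 4 − 0 = 4
  Dana: 1 − 3 = -2
  Chen: 0 − 4 = -4
  Ana: 3 − 1 = 2
  Fay: 2 − 2 = 0
Eli has the best Copeland score.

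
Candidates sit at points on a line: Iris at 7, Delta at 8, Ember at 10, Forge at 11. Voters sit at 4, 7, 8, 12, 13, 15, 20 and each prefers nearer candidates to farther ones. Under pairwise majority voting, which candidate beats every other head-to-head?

Forge

With single-peaked preferences on a line, the Condorcet winner is the candidate closest to the median voter.
The median voter (position 12) is closest to Forge at 11.
Check: Forge vs Iris — voters closer to Forge: 4 of 7.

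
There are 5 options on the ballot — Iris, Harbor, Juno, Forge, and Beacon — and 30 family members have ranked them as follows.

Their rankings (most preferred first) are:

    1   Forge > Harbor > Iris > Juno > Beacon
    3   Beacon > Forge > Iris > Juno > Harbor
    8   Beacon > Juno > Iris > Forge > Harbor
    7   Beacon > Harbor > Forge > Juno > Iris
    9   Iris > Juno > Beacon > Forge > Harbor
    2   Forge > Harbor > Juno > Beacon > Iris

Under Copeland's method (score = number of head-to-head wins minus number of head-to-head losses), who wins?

Beacon

Pairwise results:
  Iris vs Harbor: Iris wins 20–10.
  Iris vs Juno: Juno wins 17–13.
  Iris vs Forge: Iris wins 17–13.
  Iris vs Beacon: Beacon wins 20–10.
  Harbor vs Juno: Juno wins 20–10.
  Harbor vs Forge: Forge wins 23–7.
  Harbor vs Beacon: Beacon wins 27–3.
  Juno vs Forge: Juno wins 17–13.
  Juno vs Beacon: Beacon wins 18–12.
  Forge vs Beacon: Beacon wins 27–3.
Copeland scores (wins − losses):
  Iris: 2 − 2 = 0
  Harbor: 0 − 4 = -4
  Juno: 3 − 1 = 2
  Forge: 1 − 3 = -2
  Beacon: 4 − 0 = 4
Beacon has the best Copeland score.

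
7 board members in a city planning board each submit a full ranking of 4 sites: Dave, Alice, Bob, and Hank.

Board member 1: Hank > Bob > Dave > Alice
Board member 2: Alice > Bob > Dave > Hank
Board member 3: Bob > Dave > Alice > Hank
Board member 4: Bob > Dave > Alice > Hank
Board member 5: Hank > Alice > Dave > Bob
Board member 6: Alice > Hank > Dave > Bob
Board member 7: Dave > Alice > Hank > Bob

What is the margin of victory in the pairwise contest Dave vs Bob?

Ballots ranking Dave above Bob: 3.
Ballots ranking Bob above Dave: 4.
Bob wins 4–3, a margin of 1.

1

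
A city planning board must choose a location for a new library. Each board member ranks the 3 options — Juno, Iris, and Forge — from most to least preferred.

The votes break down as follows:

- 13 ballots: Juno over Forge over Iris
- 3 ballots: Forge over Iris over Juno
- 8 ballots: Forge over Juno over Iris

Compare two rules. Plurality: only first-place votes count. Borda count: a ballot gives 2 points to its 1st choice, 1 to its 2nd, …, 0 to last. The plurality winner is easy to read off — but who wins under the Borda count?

Forge

Plurality first-place counts: Juno 13, Iris 0, Forge 11 → Juno.
Borda totals: Juno 34, Iris 3, Forge 35 → Forge.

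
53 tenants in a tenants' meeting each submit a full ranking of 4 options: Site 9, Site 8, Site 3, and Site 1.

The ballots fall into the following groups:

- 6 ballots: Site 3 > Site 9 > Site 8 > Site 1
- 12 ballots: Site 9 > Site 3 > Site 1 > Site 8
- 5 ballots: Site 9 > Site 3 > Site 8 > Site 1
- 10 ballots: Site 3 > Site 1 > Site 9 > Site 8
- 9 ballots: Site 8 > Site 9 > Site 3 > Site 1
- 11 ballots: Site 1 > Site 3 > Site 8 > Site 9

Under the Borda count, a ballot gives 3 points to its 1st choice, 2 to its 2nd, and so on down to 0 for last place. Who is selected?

Site 3

Borda scores:
  Site 9: 6·2 + 12·3 + 5·3 + 10·1 + 9·2 + 11·0 = 91
  Site 8: 6·1 + 12·0 + 5·1 + 10·0 + 9·3 + 11·1 = 49
  Site 3: 6·3 + 12·2 + 5·2 + 10·3 + 9·1 + 11·2 = 113
  Site 1: 6·0 + 12·1 + 5·0 + 10·2 + 9·0 + 11·3 = 65
Site 3 has the highest total.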